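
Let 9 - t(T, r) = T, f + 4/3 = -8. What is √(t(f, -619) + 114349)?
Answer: √1029306/3 ≈ 338.18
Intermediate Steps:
f = -28/3 (f = -4/3 - 8 = -28/3 ≈ -9.3333)
t(T, r) = 9 - T
√(t(f, -619) + 114349) = √((9 - 1*(-28/3)) + 114349) = √((9 + 28/3) + 114349) = √(55/3 + 114349) = √(343102/3) = √1029306/3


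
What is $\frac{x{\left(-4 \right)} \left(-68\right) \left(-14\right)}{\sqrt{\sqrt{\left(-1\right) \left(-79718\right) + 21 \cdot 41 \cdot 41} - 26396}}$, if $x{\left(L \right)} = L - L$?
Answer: $0$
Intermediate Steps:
$x{\left(L \right)} = 0$
$\frac{x{\left(-4 \right)} \left(-68\right) \left(-14\right)}{\sqrt{\sqrt{\left(-1\right) \left(-79718\right) + 21 \cdot 41 \cdot 41} - 26396}} = \frac{0 \left(-68\right) \left(-14\right)}{\sqrt{\sqrt{\left(-1\right) \left(-79718\right) + 21 \cdot 41 \cdot 41} - 26396}} = \frac{0 \left(-14\right)}{\sqrt{\sqrt{79718 + 861 \cdot 41} - 26396}} = \frac{0}{\sqrt{\sqrt{79718 + 35301} - 26396}} = \frac{0}{\sqrt{\sqrt{115019} - 26396}} = \frac{0}{\sqrt{-26396 + \sqrt{115019}}} = 0$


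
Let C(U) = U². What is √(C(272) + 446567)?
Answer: 3*√57839 ≈ 721.49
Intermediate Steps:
√(C(272) + 446567) = √(272² + 446567) = √(73984 + 446567) = √520551 = 3*√57839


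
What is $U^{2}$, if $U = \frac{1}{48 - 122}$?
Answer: $\frac{1}{5476} \approx 0.00018262$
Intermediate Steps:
$U = - \frac{1}{74}$ ($U = \frac{1}{-74} = - \frac{1}{74} \approx -0.013514$)
$U^{2} = \left(- \frac{1}{74}\right)^{2} = \frac{1}{5476}$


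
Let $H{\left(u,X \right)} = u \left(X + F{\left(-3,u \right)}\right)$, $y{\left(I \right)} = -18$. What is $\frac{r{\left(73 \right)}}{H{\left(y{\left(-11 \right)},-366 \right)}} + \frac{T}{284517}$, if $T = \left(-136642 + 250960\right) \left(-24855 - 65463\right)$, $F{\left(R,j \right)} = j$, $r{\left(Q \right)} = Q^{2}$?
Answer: $- \frac{7929410893555}{218509056} \approx -36289.0$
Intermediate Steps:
$H{\left(u,X \right)} = u \left(X + u\right)$
$T = -10324973124$ ($T = 114318 \left(-90318\right) = -10324973124$)
$\frac{r{\left(73 \right)}}{H{\left(y{\left(-11 \right)},-366 \right)}} + \frac{T}{284517} = \frac{73^{2}}{\left(-18\right) \left(-366 - 18\right)} - \frac{10324973124}{284517} = \frac{5329}{\left(-18\right) \left(-384\right)} - \frac{1147219236}{31613} = \frac{5329}{6912} - \frac{1147219236}{31613} = - \frac{7929410893555}{218509056}$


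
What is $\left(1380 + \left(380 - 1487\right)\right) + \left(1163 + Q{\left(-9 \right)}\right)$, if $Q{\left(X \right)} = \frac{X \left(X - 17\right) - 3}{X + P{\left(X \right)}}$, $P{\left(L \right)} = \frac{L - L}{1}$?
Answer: $\frac{4231}{3} \approx 1410.3$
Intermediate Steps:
$P{\left(L \right)} = 0$ ($P{\left(L \right)} = 0 \cdot 1 = 0$)
$Q{\left(X \right)} = \frac{-3 + X \left(-17 + X\right)}{X}$ ($Q{\left(X \right)} = \frac{X \left(X - 17\right) - 3}{X + 0} = \frac{X \left(-17 + X\right) - 3}{X} = \frac{-3 + X \left(-17 + X\right)}{X}$)
$\left(1380 + \left(380 - 1487\right)\right) + \left(1163 + Q{\left(-9 \right)}\right) = \left(1380 + \left(380 - 1487\right)\right) + \left(1163 - \left(26 - \frac{1}{3}\right)\right) = \left(1380 - 1107\right) + \left(1163 - \frac{77}{3}\right) = 273 + \left(1163 - \frac{77}{3}\right) = 273 + \frac{3412}{3} = \frac{4231}{3}$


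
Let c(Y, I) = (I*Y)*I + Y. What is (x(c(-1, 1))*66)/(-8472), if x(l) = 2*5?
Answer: -55/706 ≈ -0.077904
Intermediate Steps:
c(Y, I) = Y + Y*I² (c(Y, I) = Y*I² + Y = Y + Y*I²)
x(l) = 10
(x(c(-1, 1))*66)/(-8472) = (10*66)/(-8472) = 660*(-1/8472) = -55/706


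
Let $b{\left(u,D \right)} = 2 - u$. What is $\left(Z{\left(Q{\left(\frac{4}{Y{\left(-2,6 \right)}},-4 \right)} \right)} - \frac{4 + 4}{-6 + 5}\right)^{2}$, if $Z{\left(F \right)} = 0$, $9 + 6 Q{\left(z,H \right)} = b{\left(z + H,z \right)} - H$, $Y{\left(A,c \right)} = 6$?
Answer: $64$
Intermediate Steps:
$Q{\left(z,H \right)} = - \frac{7}{6} - \frac{H}{3} - \frac{z}{6}$ ($Q{\left(z,H \right)} = - \frac{3}{2} + \frac{\left(2 - \left(z + H\right)\right) - H}{6} = - \frac{3}{2} + \frac{\left(2 - \left(H + z\right)\right) - H}{6} = - \frac{3}{2} + \frac{\left(2 - H - z\right) - H}{6} = - \frac{3}{2} + \frac{2 - z - 2 H}{6} = - \frac{3}{2} - \left(- \frac{1}{3} + \frac{H}{3} + \frac{z}{6}\right) = - \frac{7}{6} - \frac{H}{3} - \frac{z}{6}$)
$\left(Z{\left(Q{\left(\frac{4}{Y{\left(-2,6 \right)}},-4 \right)} \right)} - \frac{4 + 4}{-6 + 5}\right)^{2} = \left(0 - \frac{4 + 4}{-6 + 5}\right)^{2} = \left(0 - \frac{8}{-1}\right)^{2} = \left(0 - 8 \left(-1\right)\right)^{2} = \left(0 - -8\right)^{2} = \left(0 + 8\right)^{2} = 8^{2} = 64$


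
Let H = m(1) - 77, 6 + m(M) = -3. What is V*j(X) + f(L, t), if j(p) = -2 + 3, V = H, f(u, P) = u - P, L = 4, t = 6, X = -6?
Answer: -88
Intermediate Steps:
m(M) = -9 (m(M) = -6 - 3 = -9)
H = -86 (H = -9 - 77 = -86)
V = -86
j(p) = 1
V*j(X) + f(L, t) = -86*1 + (4 - 1*6) = -86 + (4 - 6) = -86 - 2 = -88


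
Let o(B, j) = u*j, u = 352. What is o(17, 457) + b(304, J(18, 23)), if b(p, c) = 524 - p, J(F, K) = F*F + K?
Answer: 161084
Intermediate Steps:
J(F, K) = K + F² (J(F, K) = F² + K = K + F²)
o(B, j) = 352*j
o(17, 457) + b(304, J(18, 23)) = 352*457 + (524 - 1*304) = 160864 + (524 - 304) = 160864 + 220 = 161084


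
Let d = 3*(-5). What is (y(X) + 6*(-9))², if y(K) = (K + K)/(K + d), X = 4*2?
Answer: 155236/49 ≈ 3168.1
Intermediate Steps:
d = -15
X = 8
y(K) = 2*K/(-15 + K) (y(K) = (K + K)/(K - 15) = (2*K)/(-15 + K) = 2*K/(-15 + K))
(y(X) + 6*(-9))² = (2*8/(-15 + 8) + 6*(-9))² = (2*8/(-7) - 54)² = (2*8*(-⅐) - 54)² = (-16/7 - 54)² = (-394/7)² = 155236/49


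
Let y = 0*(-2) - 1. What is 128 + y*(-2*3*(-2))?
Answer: 116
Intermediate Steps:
y = -1 (y = 0 - 1 = -1)
128 + y*(-2*3*(-2)) = 128 - (-2*3)*(-2) = 128 - (-6)*(-2) = 128 - 1*12 = 128 - 12 = 116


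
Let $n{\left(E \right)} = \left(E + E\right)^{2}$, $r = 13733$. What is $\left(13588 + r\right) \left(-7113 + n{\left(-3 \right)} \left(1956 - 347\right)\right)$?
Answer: $1388207331$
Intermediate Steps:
$n{\left(E \right)} = 4 E^{2}$ ($n{\left(E \right)} = \left(2 E\right)^{2} = 4 E^{2}$)
$\left(13588 + r\right) \left(-7113 + n{\left(-3 \right)} \left(1956 - 347\right)\right) = \left(13588 + 13733\right) \left(-7113 + 4 \left(-3\right)^{2} \left(1956 - 347\right)\right) = 27321 \left(-7113 + 4 \cdot 9 \left(1956 - 347\right)\right) = 27321 \left(-7113 + 36 \cdot 1609\right) = 27321 \left(-7113 + 57924\right) = 27321 \cdot 50811 = 1388207331$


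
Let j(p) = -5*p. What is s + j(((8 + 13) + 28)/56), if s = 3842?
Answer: 30701/8 ≈ 3837.6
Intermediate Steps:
s + j(((8 + 13) + 28)/56) = 3842 - 5*((8 + 13) + 28)/56 = 3842 - 5*(21 + 28)/56 = 3842 - 245/56 = 3842 - 5*7/8 = 3842 - 35/8 = 30701/8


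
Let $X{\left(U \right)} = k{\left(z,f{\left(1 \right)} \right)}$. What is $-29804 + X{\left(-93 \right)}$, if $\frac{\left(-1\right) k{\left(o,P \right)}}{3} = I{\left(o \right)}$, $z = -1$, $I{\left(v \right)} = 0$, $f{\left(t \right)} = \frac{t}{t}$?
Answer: $-29804$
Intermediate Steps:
$f{\left(t \right)} = 1$
$k{\left(o,P \right)} = 0$ ($k{\left(o,P \right)} = \left(-3\right) 0 = 0$)
$X{\left(U \right)} = 0$
$-29804 + X{\left(-93 \right)} = -29804 + 0 = -29804$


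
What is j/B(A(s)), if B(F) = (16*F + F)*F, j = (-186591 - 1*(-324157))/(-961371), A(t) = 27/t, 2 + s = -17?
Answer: -1342198/322007319 ≈ -0.0041682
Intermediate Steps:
s = -19 (s = -2 - 17 = -19)
j = -3718/25983 (j = (-186591 + 324157)*(-1/961371) = 137566*(-1/961371) = -3718/25983 ≈ -0.14309)
B(F) = 17*F**2 (B(F) = (17*F)*F = 17*F**2)
j/B(A(s)) = -3718/(25983*(17*(27/(-19))**2)) = -3718/(25983*(17*(27*(-1/19))**2)) = -3718/(25983*(17*(-27/19)**2)) = -3718/(25983*(17*(729/361))) = -3718/(25983*12393/361) = -3718/25983*361/12393 = -1342198/322007319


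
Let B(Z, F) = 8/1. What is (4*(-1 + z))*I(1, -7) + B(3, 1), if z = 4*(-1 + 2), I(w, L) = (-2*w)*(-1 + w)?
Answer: 8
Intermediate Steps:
I(w, L) = -2*w*(-1 + w)
B(Z, F) = 8 (B(Z, F) = 8*1 = 8)
z = 4 (z = 4*1 = 4)
(4*(-1 + z))*I(1, -7) + B(3, 1) = (4*(-1 + 4))*(2*1*(1 - 1*1)) + 8 = (4*3)*(2*1*(1 - 1)) + 8 = 12*(2*1*0) + 8 = 12*0 + 8 = 0 + 8 = 8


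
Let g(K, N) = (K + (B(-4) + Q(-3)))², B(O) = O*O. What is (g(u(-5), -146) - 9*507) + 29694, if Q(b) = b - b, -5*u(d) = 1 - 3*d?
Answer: 632371/25 ≈ 25295.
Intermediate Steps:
B(O) = O²
u(d) = -⅕ + 3*d/5 (u(d) = -(1 - 3*d)/5 = -⅕ + 3*d/5)
Q(b) = 0
g(K, N) = (16 + K)² (g(K, N) = (K + ((-4)² + 0))² = (K + (16 + 0))² = (K + 16)² = (16 + K)²)
(g(u(-5), -146) - 9*507) + 29694 = ((16 + (-⅕ + (⅗)*(-5)))² - 9*507) + 29694 = ((16 + (-⅕ - 3))² - 4563) + 29694 = ((16 - 16/5)² - 4563) + 29694 = ((64/5)² - 4563) + 29694 = (4096/25 - 4563) + 29694 = -109979/25 + 29694 = 632371/25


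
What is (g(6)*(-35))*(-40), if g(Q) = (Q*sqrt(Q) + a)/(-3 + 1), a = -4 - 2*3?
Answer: 7000 - 4200*sqrt(6) ≈ -3287.9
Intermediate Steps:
a = -10 (a = -4 - 6 = -10)
g(Q) = 5 - Q**(3/2)/2 (g(Q) = (Q*sqrt(Q) - 10)/(-3 + 1) = (Q**(3/2) - 10)/(-2) = (-10 + Q**(3/2))*(-1/2) = 5 - Q**(3/2)/2)
(g(6)*(-35))*(-40) = ((5 - 3*sqrt(6))*(-35))*(-40) = (-175 + 105*sqrt(6))*(-40) = 7000 - 4200*sqrt(6)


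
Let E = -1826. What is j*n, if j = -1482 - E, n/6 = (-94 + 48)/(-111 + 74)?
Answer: 94944/37 ≈ 2566.1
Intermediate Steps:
n = 276/37 (n = 6*((-94 + 48)/(-111 + 74)) = 6*(-46/(-37)) = 6*(-46*(-1/37)) = 6*(46/37) = 276/37 ≈ 7.4595)
j = 344 (j = -1482 - 1*(-1826) = -1482 + 1826 = 344)
j*n = 344*(276/37) = 94944/37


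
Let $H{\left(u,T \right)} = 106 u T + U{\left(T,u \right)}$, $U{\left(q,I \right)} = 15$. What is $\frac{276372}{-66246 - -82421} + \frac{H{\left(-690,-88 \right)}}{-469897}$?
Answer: $\frac{25758655059}{7600583975} \approx 3.389$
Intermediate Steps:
$H{\left(u,T \right)} = 15 + 106 T u$ ($H{\left(u,T \right)} = 106 u T + 15 = 106 T u + 15 = 15 + 106 T u$)
$\frac{276372}{-66246 - -82421} + \frac{H{\left(-690,-88 \right)}}{-469897} = \frac{276372}{-66246 - -82421} + \frac{15 + 106 \left(-88\right) \left(-690\right)}{-469897} = \frac{276372}{-66246 + 82421} + \left(15 + 6436320\right) \left(- \frac{1}{469897}\right) = \frac{276372}{16175} + 6436335 \left(- \frac{1}{469897}\right) = 276372 \cdot \frac{1}{16175} - \frac{6436335}{469897} = \frac{276372}{16175} - \frac{6436335}{469897} = \frac{25758655059}{7600583975}$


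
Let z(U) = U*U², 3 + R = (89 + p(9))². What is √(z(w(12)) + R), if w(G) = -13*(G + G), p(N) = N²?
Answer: I*√30342431 ≈ 5508.4*I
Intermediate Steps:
w(G) = -26*G
R = 28897 (R = -3 + (89 + 9²)² = -3 + (89 + 81)² = -3 + 170² = -3 + 28900 = 28897)
z(U) = U³
√(z(w(12)) + R) = √((-26*12)³ + 28897) = √((-312)³ + 28897) = √(-30371328 + 28897) = √(-30342431) = I*√30342431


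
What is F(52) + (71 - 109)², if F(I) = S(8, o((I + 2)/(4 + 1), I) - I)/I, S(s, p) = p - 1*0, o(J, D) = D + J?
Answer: 187747/130 ≈ 1444.2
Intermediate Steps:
S(s, p) = p (S(s, p) = p + 0 = p)
F(I) = (⅖ + I/5)/I (F(I) = ((I + (I + 2)/(4 + 1)) - I)/I = ((I + (2 + I)/5) - I)/I = ((I + (2 + I)*(⅕)) - I)/I = ((I + (⅖ + I/5)) - I)/I = ((⅖ + 6*I/5) - I)/I = (⅖ + I/5)/I)
F(52) + (71 - 109)² = (⅕)*(2 + 52)/52 + (71 - 109)² = (⅕)*(1/52)*54 + (-38)² = 27/130 + 1444 = 187747/130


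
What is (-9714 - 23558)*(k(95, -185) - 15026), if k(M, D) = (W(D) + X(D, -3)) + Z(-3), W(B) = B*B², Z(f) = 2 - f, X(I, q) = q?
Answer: 211165705528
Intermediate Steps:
W(B) = B³
k(M, D) = 2 + D³ (k(M, D) = (D³ - 3) + (2 - 1*(-3)) = (-3 + D³) + (2 + 3) = (-3 + D³) + 5 = 2 + D³)
(-9714 - 23558)*(k(95, -185) - 15026) = (-9714 - 23558)*((2 + (-185)³) - 15026) = -33272*((2 - 6331625) - 15026) = -33272*(-6331623 - 15026) = -33272*(-6346649) = 211165705528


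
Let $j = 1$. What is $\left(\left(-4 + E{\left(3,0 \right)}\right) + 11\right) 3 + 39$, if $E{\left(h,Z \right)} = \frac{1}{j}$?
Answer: $63$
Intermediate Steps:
$E{\left(h,Z \right)} = 1$ ($E{\left(h,Z \right)} = 1^{-1} = 1$)
$\left(\left(-4 + E{\left(3,0 \right)}\right) + 11\right) 3 + 39 = \left(\left(-4 + 1\right) + 11\right) 3 + 39 = \left(-3 + 11\right) 3 + 39 = 8 \cdot 3 + 39 = 24 + 39 = 63$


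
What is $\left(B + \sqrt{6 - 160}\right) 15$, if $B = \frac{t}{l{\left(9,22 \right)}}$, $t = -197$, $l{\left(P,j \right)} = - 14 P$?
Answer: $\frac{985}{42} + 15 i \sqrt{154} \approx 23.452 + 186.15 i$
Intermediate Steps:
$B = \frac{197}{126}$ ($B = - \frac{197}{\left(-14\right) 9} = - \frac{197}{-126} = \left(-197\right) \left(- \frac{1}{126}\right) = \frac{197}{126} \approx 1.5635$)
$\left(B + \sqrt{6 - 160}\right) 15 = \left(\frac{197}{126} + \sqrt{6 - 160}\right) 15 = \left(\frac{197}{126} + \sqrt{-154}\right) 15 = \left(\frac{197}{126} + i \sqrt{154}\right) 15 = \frac{985}{42} + 15 i \sqrt{154}$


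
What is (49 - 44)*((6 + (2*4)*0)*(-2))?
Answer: -60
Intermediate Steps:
(49 - 44)*((6 + (2*4)*0)*(-2)) = 5*((6 + 8*0)*(-2)) = 5*((6 + 0)*(-2)) = 5*(6*(-2)) = 5*(-12) = -60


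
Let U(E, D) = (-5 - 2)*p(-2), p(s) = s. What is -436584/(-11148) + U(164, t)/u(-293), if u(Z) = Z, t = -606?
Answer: 10646920/272197 ≈ 39.115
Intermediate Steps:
U(E, D) = 14 (U(E, D) = (-5 - 2)*(-2) = -7*(-2) = 14)
-436584/(-11148) + U(164, t)/u(-293) = -436584/(-11148) + 14/(-293) = -436584*(-1/11148) + 14*(-1/293) = 36382/929 - 14/293 = 10646920/272197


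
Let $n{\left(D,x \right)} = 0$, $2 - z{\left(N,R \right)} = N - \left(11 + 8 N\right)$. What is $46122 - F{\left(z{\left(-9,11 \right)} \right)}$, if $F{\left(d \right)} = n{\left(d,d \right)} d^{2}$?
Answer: $46122$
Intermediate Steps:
$z{\left(N,R \right)} = 13 + 7 N$ ($z{\left(N,R \right)} = 2 - \left(N - \left(11 + 8 N\right)\right) = 2 - \left(-11 - 7 N\right) = 2 + \left(11 + 7 N\right) = 13 + 7 N$)
$F{\left(d \right)} = 0$ ($F{\left(d \right)} = 0 d^{2} = 0$)
$46122 - F{\left(z{\left(-9,11 \right)} \right)} = 46122 - 0 = 46122 + 0 = 46122$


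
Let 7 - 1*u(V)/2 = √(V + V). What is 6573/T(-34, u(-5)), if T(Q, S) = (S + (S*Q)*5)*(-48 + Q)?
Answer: 46011/1635244 + 6573*I*√10/1635244 ≈ 0.028137 + 0.012711*I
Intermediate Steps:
u(V) = 14 - 2*√2*√V (u(V) = 14 - 2*√(V + V) = 14 - 2*√2*√V)
T(Q, S) = (-48 + Q)*(S + 5*Q*S) (T(Q, S) = (S + (Q*S)*5)*(-48 + Q) = (S + 5*Q*S)*(-48 + Q) = (-48 + Q)*(S + 5*Q*S))
6573/T(-34, u(-5)) = 6573/(((14 - 2*√2*√(-5))*(-48 - 239*(-34) + 5*(-34)²))) = 6573/(((14 - 2*√2*I*√5)*(-48 + 8126 + 5*1156))) = 6573/(((14 - 2*I*√10)*(-48 + 8126 + 5780))) = 6573/(((14 - 2*I*√10)*13858)) = 6573/(194012 - 27716*I*√10)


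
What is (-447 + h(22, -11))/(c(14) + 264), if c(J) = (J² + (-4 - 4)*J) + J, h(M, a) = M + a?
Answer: -218/181 ≈ -1.2044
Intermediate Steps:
c(J) = J² - 7*J (c(J) = (J² - 8*J) + J = J² - 7*J)
(-447 + h(22, -11))/(c(14) + 264) = (-447 + (22 - 11))/(14*(-7 + 14) + 264) = (-447 + 11)/(14*7 + 264) = -436/(98 + 264) = -436/362 = -436*1/362 = -218/181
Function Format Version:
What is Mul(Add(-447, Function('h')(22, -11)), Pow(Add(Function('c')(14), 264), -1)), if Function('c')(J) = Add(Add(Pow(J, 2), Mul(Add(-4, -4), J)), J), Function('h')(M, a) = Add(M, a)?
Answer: Rational(-218, 181) ≈ -1.2044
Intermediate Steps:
Function('c')(J) = Add(Pow(J, 2), Mul(-7, J)) (Function('c')(J) = Add(Add(Pow(J, 2), Mul(-8, J)), J) = Add(Pow(J, 2), Mul(-7, J)))
Mul(Add(-447, Function('h')(22, -11)), Pow(Add(Function('c')(14), 264), -1)) = Mul(Add(-447, Add(22, -11)), Pow(Add(Mul(14, Add(-7, 14)), 264), -1)) = Mul(Add(-447, 11), Pow(Add(Mul(14, 7), 264), -1)) = Mul(-436, Pow(Add(98, 264), -1)) = Mul(-436, Pow(362, -1)) = Mul(-436, Rational(1, 362)) = Rational(-218, 181)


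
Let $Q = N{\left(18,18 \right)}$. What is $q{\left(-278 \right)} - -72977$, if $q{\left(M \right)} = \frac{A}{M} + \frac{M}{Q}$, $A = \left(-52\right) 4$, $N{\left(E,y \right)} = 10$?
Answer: $\frac{50700214}{695} \approx 72950.0$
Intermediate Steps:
$A = -208$
$Q = 10$
$q{\left(M \right)} = - \frac{208}{M} + \frac{M}{10}$
$q{\left(-278 \right)} - -72977 = \left(- \frac{208}{-278} + \frac{1}{10} \left(-278\right)\right) - -72977 = \left(\left(-208\right) \left(- \frac{1}{278}\right) - \frac{139}{5}\right) + 72977 = \left(\frac{104}{139} - \frac{139}{5}\right) + 72977 = - \frac{18801}{695} + 72977 = \frac{50700214}{695}$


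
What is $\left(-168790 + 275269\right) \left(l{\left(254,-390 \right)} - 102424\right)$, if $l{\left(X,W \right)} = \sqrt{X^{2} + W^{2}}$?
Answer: $-10906005096 + 212958 \sqrt{54154} \approx -1.0856 \cdot 10^{10}$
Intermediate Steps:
$l{\left(X,W \right)} = \sqrt{W^{2} + X^{2}}$
$\left(-168790 + 275269\right) \left(l{\left(254,-390 \right)} - 102424\right) = \left(-168790 + 275269\right) \left(\sqrt{\left(-390\right)^{2} + 254^{2}} - 102424\right) = 106479 \left(\sqrt{152100 + 64516} - 102424\right) = 106479 \left(\sqrt{216616} - 102424\right) = 106479 \left(2 \sqrt{54154} - 102424\right) = 106479 \left(-102424 + 2 \sqrt{54154}\right) = -10906005096 + 212958 \sqrt{54154}$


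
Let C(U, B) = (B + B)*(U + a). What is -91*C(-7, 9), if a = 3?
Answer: 6552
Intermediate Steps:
C(U, B) = 2*B*(3 + U) (C(U, B) = (B + B)*(U + 3) = (2*B)*(3 + U) = 2*B*(3 + U))
-91*C(-7, 9) = -182*9*(3 - 7) = -182*9*(-4) = -91*(-72) = 6552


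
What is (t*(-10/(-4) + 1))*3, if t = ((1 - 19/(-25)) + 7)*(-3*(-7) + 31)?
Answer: 119574/25 ≈ 4783.0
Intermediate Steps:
t = 11388/25 (t = ((1 - 19*(-1)/25) + 7)*(21 + 31) = ((1 - 1*(-19/25)) + 7)*52 = ((1 + 19/25) + 7)*52 = (44/25 + 7)*52 = (219/25)*52 = 11388/25 ≈ 455.52)
(t*(-10/(-4) + 1))*3 = (11388*(-10/(-4) + 1)/25)*3 = (11388*(-10*(-1)/4 + 1)/25)*3 = (11388*(-5*(-½) + 1)/25)*3 = (11388*(5/2 + 1)/25)*3 = ((11388/25)*(7/2))*3 = (39858/25)*3 = 119574/25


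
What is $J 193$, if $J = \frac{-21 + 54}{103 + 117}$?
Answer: $\frac{579}{20} \approx 28.95$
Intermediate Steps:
$J = \frac{3}{20}$ ($J = \frac{33}{220} = 33 \cdot \frac{1}{220} = \frac{3}{20} \approx 0.15$)
$J 193 = \frac{3}{20} \cdot 193 = \frac{579}{20}$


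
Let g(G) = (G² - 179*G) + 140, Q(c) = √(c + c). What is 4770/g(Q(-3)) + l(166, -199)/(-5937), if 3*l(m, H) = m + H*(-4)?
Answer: 5591110328/1871953911 + 426915*I*√6/105101 ≈ 2.9868 + 9.9497*I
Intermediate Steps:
Q(c) = √2*√c (Q(c) = √(2*c) = √2*√c)
g(G) = 140 + G² - 179*G
l(m, H) = -4*H/3 + m/3 (l(m, H) = (m + H*(-4))/3 = (m - 4*H)/3 = -4*H/3 + m/3)
4770/g(Q(-3)) + l(166, -199)/(-5937) = 4770/(140 + (√2*√(-3))² - 179*√2*√(-3)) + (-4/3*(-199) + (⅓)*166)/(-5937) = 4770/(140 + (√2*(I*√3))² - 179*√2*I*√3) + (796/3 + 166/3)*(-1/5937) = 4770/(140 + (I*√6)² - 179*I*√6) + (962/3)*(-1/5937) = 4770/(140 - 6 - 179*I*√6) - 962/17811 = 4770/(134 - 179*I*√6) - 962/17811 = -962/17811 + 4770/(134 - 179*I*√6)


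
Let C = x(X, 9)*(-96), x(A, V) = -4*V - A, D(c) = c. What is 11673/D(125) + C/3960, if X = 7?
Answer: 389509/4125 ≈ 94.426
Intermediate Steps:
x(A, V) = -A - 4*V
C = 4128 (C = (-1*7 - 4*9)*(-96) = (-7 - 36)*(-96) = -43*(-96) = 4128)
11673/D(125) + C/3960 = 11673/125 + 4128/3960 = 11673*(1/125) + 4128*(1/3960) = 11673/125 + 172/165 = 389509/4125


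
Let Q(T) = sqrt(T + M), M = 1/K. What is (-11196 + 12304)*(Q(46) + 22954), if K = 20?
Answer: 25433032 + 554*sqrt(4605)/5 ≈ 2.5441e+7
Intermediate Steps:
M = 1/20 ≈ 0.050000
Q(T) = sqrt(1/20 + T) (Q(T) = sqrt(T + 1/20) = sqrt(1/20 + T))
(-11196 + 12304)*(Q(46) + 22954) = (-11196 + 12304)*(sqrt(5 + 100*46)/10 + 22954) = 1108*(sqrt(5 + 4600)/10 + 22954) = 1108*(sqrt(4605)/10 + 22954) = 1108*(22954 + sqrt(4605)/10) = 25433032 + 554*sqrt(4605)/5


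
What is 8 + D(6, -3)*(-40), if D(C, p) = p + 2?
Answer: 48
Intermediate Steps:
D(C, p) = 2 + p
8 + D(6, -3)*(-40) = 8 + (2 - 3)*(-40) = 8 - 1*(-40) = 8 + 40 = 48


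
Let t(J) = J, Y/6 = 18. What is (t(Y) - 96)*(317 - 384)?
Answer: -804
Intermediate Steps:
Y = 108 (Y = 6*18 = 108)
(t(Y) - 96)*(317 - 384) = (108 - 96)*(317 - 384) = 12*(-67) = -804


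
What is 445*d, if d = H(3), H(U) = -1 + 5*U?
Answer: 6230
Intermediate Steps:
d = 14 (d = -1 + 5*3 = -1 + 15 = 14)
445*d = 445*14 = 6230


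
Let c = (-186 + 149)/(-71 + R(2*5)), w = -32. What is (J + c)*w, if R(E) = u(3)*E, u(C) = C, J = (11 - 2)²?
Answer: -107456/41 ≈ -2620.9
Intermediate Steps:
J = 81 (J = 9² = 81)
R(E) = 3*E
c = 37/41 (c = (-186 + 149)/(-71 + 3*(2*5)) = -37/(-71 + 3*10) = -37/(-71 + 30) = -37/(-41) = -37*(-1/41) = 37/41 ≈ 0.90244)
(J + c)*w = (81 + 37/41)*(-32) = (3358/41)*(-32) = -107456/41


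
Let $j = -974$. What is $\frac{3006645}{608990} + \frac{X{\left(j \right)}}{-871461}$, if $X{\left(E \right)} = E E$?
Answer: $\frac{408487932221}{106142206878} \approx 3.8485$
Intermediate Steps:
$X{\left(E \right)} = E^{2}$
$\frac{3006645}{608990} + \frac{X{\left(j \right)}}{-871461} = \frac{3006645}{608990} + \frac{\left(-974\right)^{2}}{-871461} = 3006645 \cdot \frac{1}{608990} + 948676 \left(- \frac{1}{871461}\right) = \frac{601329}{121798} - \frac{948676}{871461} = \frac{408487932221}{106142206878}$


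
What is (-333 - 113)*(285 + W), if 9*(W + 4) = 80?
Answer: -1163614/9 ≈ -1.2929e+5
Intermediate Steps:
W = 44/9 (W = -4 + (⅑)*80 = -4 + 80/9 = 44/9 ≈ 4.8889)
(-333 - 113)*(285 + W) = (-333 - 113)*(285 + 44/9) = -446*2609/9 = -1163614/9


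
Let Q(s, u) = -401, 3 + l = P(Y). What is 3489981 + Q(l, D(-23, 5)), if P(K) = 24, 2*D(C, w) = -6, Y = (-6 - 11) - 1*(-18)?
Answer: 3489580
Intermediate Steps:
Y = 1 (Y = -17 + 18 = 1)
D(C, w) = -3 (D(C, w) = (½)*(-6) = -3)
l = 21 (l = -3 + 24 = 21)
3489981 + Q(l, D(-23, 5)) = 3489981 - 401 = 3489580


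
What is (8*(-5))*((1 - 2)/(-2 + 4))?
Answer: 20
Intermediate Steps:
(8*(-5))*((1 - 2)/(-2 + 4)) = -(-40)/2 = -40*(-1/2) = 20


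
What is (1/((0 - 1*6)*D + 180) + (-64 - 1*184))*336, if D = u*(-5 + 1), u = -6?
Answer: -249956/3 ≈ -83319.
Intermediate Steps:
D = 24 (D = -6*(-5 + 1) = -6*(-4) = 24)
(1/((0 - 1*6)*D + 180) + (-64 - 1*184))*336 = (1/((0 - 1*6)*24 + 180) + (-64 - 1*184))*336 = (1/((0 - 6)*24 + 180) + (-64 - 184))*336 = (1/(-6*24 + 180) - 248)*336 = (1/(-144 + 180) - 248)*336 = (1/36 - 248)*336 = -8927/36*336 = -249956/3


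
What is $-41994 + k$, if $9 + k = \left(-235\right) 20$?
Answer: $-46703$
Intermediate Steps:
$k = -4709$ ($k = -9 - 4700 = -4709$)
$-41994 + k = -41994 - 4709 = -46703$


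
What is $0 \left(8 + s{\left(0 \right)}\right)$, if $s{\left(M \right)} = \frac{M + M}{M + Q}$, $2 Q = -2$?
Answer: $0$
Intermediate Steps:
$Q = -1$ ($Q = \frac{1}{2} \left(-2\right) = -1$)
$s{\left(M \right)} = \frac{2 M}{-1 + M}$ ($s{\left(M \right)} = \frac{M + M}{M - 1} = \frac{2 M}{-1 + M}$)
$0 \left(8 + s{\left(0 \right)}\right) = 0 \left(8 + 2 \cdot 0 \frac{1}{-1 + 0}\right) = 0 \left(8 + 2 \cdot 0 \frac{1}{-1}\right) = 0 \left(8 + 2 \cdot 0 \left(-1\right)\right) = 0 \left(8 + 0\right) = 0 \cdot 8 = 0$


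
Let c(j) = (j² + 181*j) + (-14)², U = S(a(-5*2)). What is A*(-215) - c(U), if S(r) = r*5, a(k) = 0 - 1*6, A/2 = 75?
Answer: -27916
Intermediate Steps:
A = 150 (A = 2*75 = 150)
a(k) = -6 (a(k) = 0 - 6 = -6)
S(r) = 5*r
U = -30 (U = 5*(-6) = -30)
c(j) = 196 + j² + 181*j (c(j) = (j² + 181*j) + 196 = 196 + j² + 181*j)
A*(-215) - c(U) = 150*(-215) - (196 + (-30)² + 181*(-30)) = -32250 - (196 + 900 - 5430) = -32250 - 1*(-4334) = -32250 + 4334 = -27916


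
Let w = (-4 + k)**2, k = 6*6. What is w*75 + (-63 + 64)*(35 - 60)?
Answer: 76775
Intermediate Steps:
k = 36
w = 1024 (w = (-4 + 36)**2 = 32**2 = 1024)
w*75 + (-63 + 64)*(35 - 60) = 1024*75 + (-63 + 64)*(35 - 60) = 76800 + 1*(-25) = 76800 - 25 = 76775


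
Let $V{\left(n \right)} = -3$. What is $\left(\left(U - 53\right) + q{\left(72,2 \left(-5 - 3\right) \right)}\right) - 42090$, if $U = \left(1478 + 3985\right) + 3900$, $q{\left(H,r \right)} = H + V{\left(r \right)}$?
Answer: $-32711$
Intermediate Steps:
$q{\left(H,r \right)} = -3 + H$ ($q{\left(H,r \right)} = H - 3 = -3 + H$)
$U = 9363$ ($U = 5463 + 3900 = 9363$)
$\left(\left(U - 53\right) + q{\left(72,2 \left(-5 - 3\right) \right)}\right) - 42090 = \left(\left(9363 - 53\right) + \left(-3 + 72\right)\right) - 42090 = \left(9310 + 69\right) - 42090 = 9379 - 42090 = -32711$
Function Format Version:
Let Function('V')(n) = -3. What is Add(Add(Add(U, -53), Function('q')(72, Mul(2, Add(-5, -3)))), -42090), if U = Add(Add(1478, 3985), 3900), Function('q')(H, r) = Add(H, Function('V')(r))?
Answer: -32711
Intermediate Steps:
Function('q')(H, r) = Add(-3, H) (Function('q')(H, r) = Add(H, -3) = Add(-3, H))
U = 9363 (U = Add(5463, 3900) = 9363)
Add(Add(Add(U, -53), Function('q')(72, Mul(2, Add(-5, -3)))), -42090) = Add(Add(Add(9363, -53), Add(-3, 72)), -42090) = Add(Add(9310, 69), -42090) = Add(9379, -42090) = -32711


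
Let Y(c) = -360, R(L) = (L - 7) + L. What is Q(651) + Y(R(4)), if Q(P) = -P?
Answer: -1011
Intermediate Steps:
R(L) = -7 + 2*L (R(L) = (-7 + L) + L = -7 + 2*L)
Q(651) + Y(R(4)) = -1*651 - 360 = -651 - 360 = -1011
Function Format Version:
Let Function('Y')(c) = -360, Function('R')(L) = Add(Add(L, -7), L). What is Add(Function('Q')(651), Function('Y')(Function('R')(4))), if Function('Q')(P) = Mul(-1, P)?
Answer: -1011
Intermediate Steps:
Function('R')(L) = Add(-7, Mul(2, L)) (Function('R')(L) = Add(Add(-7, L), L) = Add(-7, Mul(2, L)))
Add(Function('Q')(651), Function('Y')(Function('R')(4))) = Add(Mul(-1, 651), -360) = Add(-651, -360) = -1011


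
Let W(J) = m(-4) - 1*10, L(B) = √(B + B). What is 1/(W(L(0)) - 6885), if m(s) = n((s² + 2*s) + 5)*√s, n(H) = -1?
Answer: -6895/47541029 + 2*I/47541029 ≈ -0.00014503 + 4.2069e-8*I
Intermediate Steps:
m(s) = -√s
L(B) = √2*√B (L(B) = √(2*B) = √2*√B)
W(J) = -10 - 2*I (W(J) = -√(-4) - 1*10 = -2*I - 10 = -10 - 2*I)
1/(W(L(0)) - 6885) = 1/((-10 - 2*I) - 6885) = 1/(-6895 - 2*I) = (-6895 + 2*I)/47541029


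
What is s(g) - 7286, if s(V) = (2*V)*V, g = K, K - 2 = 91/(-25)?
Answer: -4550388/625 ≈ -7280.6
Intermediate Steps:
K = -41/25 (K = 2 + 91/(-25) = 2 + 91*(-1/25) = 2 - 91/25 = -41/25 ≈ -1.6400)
g = -41/25 ≈ -1.6400
s(V) = 2*V²
s(g) - 7286 = 2*(-41/25)² - 7286 = 2*(1681/625) - 7286 = 3362/625 - 7286 = -4550388/625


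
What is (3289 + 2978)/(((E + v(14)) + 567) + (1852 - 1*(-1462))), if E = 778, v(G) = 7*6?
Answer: 2089/1567 ≈ 1.3331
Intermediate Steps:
v(G) = 42
(3289 + 2978)/(((E + v(14)) + 567) + (1852 - 1*(-1462))) = (3289 + 2978)/(((778 + 42) + 567) + (1852 - 1*(-1462))) = 6267/((820 + 567) + (1852 + 1462)) = 6267/(1387 + 3314) = 6267/4701 = 6267*(1/4701) = 2089/1567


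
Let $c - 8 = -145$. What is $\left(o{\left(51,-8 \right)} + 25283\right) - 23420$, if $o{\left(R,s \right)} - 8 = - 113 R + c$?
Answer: $-4029$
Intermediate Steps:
$c = -137$ ($c = 8 - 145 = -137$)
$o{\left(R,s \right)} = -129 - 113 R$ ($o{\left(R,s \right)} = 8 - \left(137 + 113 R\right) = -129 - 113 R$)
$\left(o{\left(51,-8 \right)} + 25283\right) - 23420 = \left(\left(-129 - 5763\right) + 25283\right) - 23420 = \left(-5892 + 25283\right) - 23420 = 19391 - 23420 = -4029$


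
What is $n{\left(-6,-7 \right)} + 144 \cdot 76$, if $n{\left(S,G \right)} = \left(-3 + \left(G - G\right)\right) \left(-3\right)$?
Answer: $10953$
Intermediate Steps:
$n{\left(S,G \right)} = 9$ ($n{\left(S,G \right)} = \left(-3 + 0\right) \left(-3\right) = \left(-3\right) \left(-3\right) = 9$)
$n{\left(-6,-7 \right)} + 144 \cdot 76 = 9 + 144 \cdot 76 = 9 + 10944 = 10953$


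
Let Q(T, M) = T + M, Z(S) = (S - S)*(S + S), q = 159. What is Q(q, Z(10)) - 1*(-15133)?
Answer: 15292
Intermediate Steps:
Z(S) = 0 (Z(S) = 0*(2*S) = 0)
Q(T, M) = M + T
Q(q, Z(10)) - 1*(-15133) = (0 + 159) - 1*(-15133) = 159 + 15133 = 15292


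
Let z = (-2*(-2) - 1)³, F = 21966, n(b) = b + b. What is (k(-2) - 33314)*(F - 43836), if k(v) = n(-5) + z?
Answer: 728205390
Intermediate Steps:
n(b) = 2*b
z = 27 (z = (4 - 1)³ = 3³ = 27)
k(v) = 17 (k(v) = 2*(-5) + 27 = -10 + 27 = 17)
(k(-2) - 33314)*(F - 43836) = (17 - 33314)*(21966 - 43836) = -33297*(-21870) = 728205390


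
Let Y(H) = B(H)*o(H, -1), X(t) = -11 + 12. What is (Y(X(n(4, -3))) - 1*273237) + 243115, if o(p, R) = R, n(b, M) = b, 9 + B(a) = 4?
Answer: -30117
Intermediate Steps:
B(a) = -5 (B(a) = -9 + 4 = -5)
X(t) = 1
Y(H) = 5 (Y(H) = -5*(-1) = 5)
(Y(X(n(4, -3))) - 1*273237) + 243115 = (5 - 1*273237) + 243115 = (5 - 273237) + 243115 = -273232 + 243115 = -30117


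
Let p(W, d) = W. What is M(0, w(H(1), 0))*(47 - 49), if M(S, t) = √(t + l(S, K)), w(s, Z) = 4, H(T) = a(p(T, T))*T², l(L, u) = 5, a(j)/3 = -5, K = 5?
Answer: -6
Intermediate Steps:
a(j) = -15 (a(j) = 3*(-5) = -15)
H(T) = -15*T²
M(S, t) = √(5 + t) (M(S, t) = √(t + 5) = √(5 + t))
M(0, w(H(1), 0))*(47 - 49) = √(5 + 4)*(47 - 49) = √9*(-2) = 3*(-2) = -6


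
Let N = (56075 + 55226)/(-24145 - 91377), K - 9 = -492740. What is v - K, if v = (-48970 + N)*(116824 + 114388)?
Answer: -653980535606155/57761 ≈ -1.1322e+10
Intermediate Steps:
K = -492731 (K = 9 - 492740 = -492731)
N = -111301/115522 (N = 111301/(-115522) = 111301*(-1/115522) = -111301/115522 ≈ -0.96346)
v = -654008996241446/57761 (v = (-48970 - 111301/115522)*(116824 + 114388) = -5657223641/115522*231212 = -654008996241446/57761 ≈ -1.1323e+10)
v - K = -654008996241446/57761 - 1*(-492731) = -654008996241446/57761 + 492731 = -653980535606155/57761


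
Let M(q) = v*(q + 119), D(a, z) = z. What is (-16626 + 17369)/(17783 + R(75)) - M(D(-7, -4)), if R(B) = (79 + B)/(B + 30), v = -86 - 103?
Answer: 5798191890/266767 ≈ 21735.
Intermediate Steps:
v = -189
R(B) = (79 + B)/(30 + B)
M(q) = -22491 - 189*q (M(q) = -189*(q + 119) = -189*(119 + q) = -22491 - 189*q)
(-16626 + 17369)/(17783 + R(75)) - M(D(-7, -4)) = (-16626 + 17369)/(17783 + (79 + 75)/(30 + 75)) - (-22491 - 189*(-4)) = 743/(17783 + 154/105) - (-22491 + 756) = 743/(17783 + (1/105)*154) - 1*(-21735) = 743/(17783 + 22/15) + 21735 = 743/(266767/15) + 21735 = 743*(15/266767) + 21735 = 11145/266767 + 21735 = 5798191890/266767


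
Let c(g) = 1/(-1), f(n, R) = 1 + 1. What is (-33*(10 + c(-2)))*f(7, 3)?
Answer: -594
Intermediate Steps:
f(n, R) = 2
c(g) = -1
(-33*(10 + c(-2)))*f(7, 3) = -33*(10 - 1)*2 = -33*9*2 = -297*2 = -594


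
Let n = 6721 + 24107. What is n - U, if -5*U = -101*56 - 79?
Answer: 29681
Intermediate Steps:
U = 1147 (U = -(-101*56 - 79)/5 = -(-5656 - 79)/5 = -⅕*(-5735) = 1147)
n = 30828
n - U = 30828 - 1*1147 = 30828 - 1147 = 29681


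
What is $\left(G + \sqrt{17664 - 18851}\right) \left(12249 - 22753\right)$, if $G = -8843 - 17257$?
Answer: $274154400 - 10504 i \sqrt{1187} \approx 2.7415 \cdot 10^{8} - 3.6189 \cdot 10^{5} i$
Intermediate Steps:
$G = -26100$ ($G = -8843 - 17257 = -26100$)
$\left(G + \sqrt{17664 - 18851}\right) \left(12249 - 22753\right) = \left(-26100 + \sqrt{17664 - 18851}\right) \left(12249 - 22753\right) = \left(-26100 + \sqrt{-1187}\right) \left(-10504\right) = \left(-26100 + i \sqrt{1187}\right) \left(-10504\right) = 274154400 - 10504 i \sqrt{1187}$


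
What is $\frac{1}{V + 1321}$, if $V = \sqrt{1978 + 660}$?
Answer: $\frac{1321}{1742403} - \frac{\sqrt{2638}}{1742403} \approx 0.00072867$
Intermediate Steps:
$V = \sqrt{2638} \approx 51.361$
$\frac{1}{V + 1321} = \frac{1}{\sqrt{2638} + 1321} = \frac{1}{1321 + \sqrt{2638}}$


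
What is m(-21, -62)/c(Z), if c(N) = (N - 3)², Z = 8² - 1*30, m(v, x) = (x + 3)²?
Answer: 3481/961 ≈ 3.6223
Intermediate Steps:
m(v, x) = (3 + x)²
Z = 34 (Z = 64 - 30 = 34)
c(N) = (-3 + N)²
m(-21, -62)/c(Z) = (3 - 62)²/((-3 + 34)²) = (-59)²/(31²) = 3481/961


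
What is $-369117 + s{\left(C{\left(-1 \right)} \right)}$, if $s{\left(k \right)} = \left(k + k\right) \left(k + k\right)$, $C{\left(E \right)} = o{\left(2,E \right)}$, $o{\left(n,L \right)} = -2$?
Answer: $-369101$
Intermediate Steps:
$C{\left(E \right)} = -2$
$s{\left(k \right)} = 4 k^{2}$ ($s{\left(k \right)} = 2 k 2 k = 4 k^{2}$)
$-369117 + s{\left(C{\left(-1 \right)} \right)} = -369117 + 4 \left(-2\right)^{2} = -369117 + 4 \cdot 4 = -369117 + 16 = -369101$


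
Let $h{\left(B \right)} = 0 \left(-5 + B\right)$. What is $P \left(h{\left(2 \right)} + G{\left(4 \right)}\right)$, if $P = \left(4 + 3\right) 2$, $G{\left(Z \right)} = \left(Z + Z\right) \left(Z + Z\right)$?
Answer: $896$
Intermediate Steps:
$G{\left(Z \right)} = 4 Z^{2}$ ($G{\left(Z \right)} = 2 Z 2 Z = 4 Z^{2}$)
$P = 14$ ($P = 7 \cdot 2 = 14$)
$h{\left(B \right)} = 0$
$P \left(h{\left(2 \right)} + G{\left(4 \right)}\right) = 14 \left(0 + 4 \cdot 4^{2}\right) = 14 \left(0 + 4 \cdot 16\right) = 14 \left(0 + 64\right) = 14 \cdot 64 = 896$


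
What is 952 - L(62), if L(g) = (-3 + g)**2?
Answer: -2529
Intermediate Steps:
952 - L(62) = 952 - (-3 + 62)**2 = 952 - 1*59**2 = 952 - 1*3481 = 952 - 3481 = -2529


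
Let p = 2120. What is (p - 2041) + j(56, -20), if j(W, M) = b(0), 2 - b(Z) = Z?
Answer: 81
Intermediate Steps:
b(Z) = 2 - Z
j(W, M) = 2 (j(W, M) = 2 - 1*0 = 2 + 0 = 2)
(p - 2041) + j(56, -20) = (2120 - 2041) + 2 = 79 + 2 = 81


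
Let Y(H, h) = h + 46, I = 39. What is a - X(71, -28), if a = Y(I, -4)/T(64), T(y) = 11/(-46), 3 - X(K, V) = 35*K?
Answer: 25370/11 ≈ 2306.4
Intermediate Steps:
X(K, V) = 3 - 35*K
Y(H, h) = 46 + h
T(y) = -11/46 (T(y) = 11*(-1/46) = -11/46)
a = -1932/11 (a = (46 - 4)/(-11/46) = 42*(-46/11) = -1932/11 ≈ -175.64)
a - X(71, -28) = -1932/11 - (3 - 35*71) = -1932/11 - (3 - 2485) = -1932/11 - 1*(-2482) = -1932/11 + 2482 = 25370/11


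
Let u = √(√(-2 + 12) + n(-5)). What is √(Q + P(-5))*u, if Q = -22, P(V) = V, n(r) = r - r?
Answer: 3*I*√3*10^(¼) ≈ 9.2402*I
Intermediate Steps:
n(r) = 0
u = 10^(¼) (u = √(√(-2 + 12) + 0) = √(√10 + 0) = √(√10) = 10^(¼) ≈ 1.7783)
√(Q + P(-5))*u = √(-22 - 5)*10^(¼) = √(-27)*10^(¼) = (3*I*√3)*10^(¼) = 3*I*√3*10^(¼)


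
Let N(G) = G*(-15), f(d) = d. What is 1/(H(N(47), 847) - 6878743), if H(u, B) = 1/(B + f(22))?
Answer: -869/5977627666 ≈ -1.4538e-7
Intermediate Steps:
N(G) = -15*G
H(u, B) = 1/(22 + B) (H(u, B) = 1/(B + 22) = 1/(22 + B))
1/(H(N(47), 847) - 6878743) = 1/(1/(22 + 847) - 6878743) = 1/(1/869 - 6878743) = 1/(-5977627666/869) = -869/5977627666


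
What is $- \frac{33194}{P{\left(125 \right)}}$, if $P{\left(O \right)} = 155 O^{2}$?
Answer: $- \frac{33194}{2421875} \approx -0.013706$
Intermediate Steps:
$- \frac{33194}{P{\left(125 \right)}} = - \frac{33194}{155 \cdot 125^{2}} = - \frac{33194}{155 \cdot 15625} = - \frac{33194}{2421875}$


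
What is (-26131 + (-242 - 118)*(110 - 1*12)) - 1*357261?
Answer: -418672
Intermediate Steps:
(-26131 + (-242 - 118)*(110 - 1*12)) - 1*357261 = (-26131 - 360*(110 - 12)) - 357261 = (-26131 - 360*98) - 357261 = (-26131 - 35280) - 357261 = -61411 - 357261 = -418672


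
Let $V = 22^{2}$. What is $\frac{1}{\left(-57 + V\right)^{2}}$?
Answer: $\frac{1}{182329} \approx 5.4846 \cdot 10^{-6}$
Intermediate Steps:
$V = 484$
$\frac{1}{\left(-57 + V\right)^{2}} = \frac{1}{\left(-57 + 484\right)^{2}} = \frac{1}{427^{2}} = \frac{1}{182329}$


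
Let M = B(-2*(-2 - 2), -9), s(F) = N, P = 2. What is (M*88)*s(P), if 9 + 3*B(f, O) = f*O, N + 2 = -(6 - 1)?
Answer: 16632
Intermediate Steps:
N = -7 (N = -2 - (6 - 1) = -2 - 1*5 = -2 - 5 = -7)
s(F) = -7
B(f, O) = -3 + O*f/3 (B(f, O) = -3 + (f*O)/3 = -3 + (O*f)/3 = -3 + O*f/3)
M = -27 (M = -3 + (⅓)*(-9)*(-2*(-2 - 2)) = -3 + (⅓)*(-9)*(-2*(-4)) = -3 + (⅓)*(-9)*8 = -3 - 24 = -27)
(M*88)*s(P) = -27*88*(-7) = -2376*(-7) = 16632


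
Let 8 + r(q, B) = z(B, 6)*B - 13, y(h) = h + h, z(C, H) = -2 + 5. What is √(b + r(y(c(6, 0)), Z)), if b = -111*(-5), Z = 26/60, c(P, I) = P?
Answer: √53530/10 ≈ 23.137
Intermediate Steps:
z(C, H) = 3
y(h) = 2*h
Z = 13/30 (Z = 26*(1/60) = 13/30 ≈ 0.43333)
r(q, B) = -21 + 3*B (r(q, B) = -8 + (3*B - 13) = -8 + (-13 + 3*B) = -21 + 3*B)
b = 555
√(b + r(y(c(6, 0)), Z)) = √(555 + (-21 + 3*(13/30))) = √(555 + (-21 + 13/10)) = √(555 - 197/10) = √(5353/10) = √53530/10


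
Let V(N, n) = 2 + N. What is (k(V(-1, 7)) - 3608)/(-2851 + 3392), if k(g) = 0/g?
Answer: -3608/541 ≈ -6.6691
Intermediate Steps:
k(g) = 0
(k(V(-1, 7)) - 3608)/(-2851 + 3392) = (0 - 3608)/(-2851 + 3392) = -3608/541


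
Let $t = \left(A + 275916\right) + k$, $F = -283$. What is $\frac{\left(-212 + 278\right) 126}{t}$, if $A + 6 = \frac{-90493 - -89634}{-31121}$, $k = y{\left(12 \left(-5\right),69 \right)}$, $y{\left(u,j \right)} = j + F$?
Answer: $\frac{258802236}{8579936075} \approx 0.030164$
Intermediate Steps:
$y{\left(u,j \right)} = -283 + j$ ($y{\left(u,j \right)} = j - 283 = -283 + j$)
$k = -214$ ($k = -283 + 69 = -214$)
$A = - \frac{185867}{31121}$ ($A = -6 + \frac{-90493 - -89634}{-31121} = -6 + \left(-90493 + 89634\right) \left(- \frac{1}{31121}\right) = -6 - - \frac{859}{31121} = -6 + \frac{859}{31121} = - \frac{185867}{31121} \approx -5.9724$)
$t = \frac{8579936075}{31121}$ ($t = \left(- \frac{185867}{31121} + 275916\right) - 214 = \frac{8586595969}{31121} - 214 = \frac{8579936075}{31121} \approx 2.757 \cdot 10^{5}$)
$\frac{\left(-212 + 278\right) 126}{t} = \frac{\left(-212 + 278\right) 126}{\frac{8579936075}{31121}} = 66 \cdot 126 \cdot \frac{31121}{8579936075} = 8316 \cdot \frac{31121}{8579936075} = \frac{258802236}{8579936075}$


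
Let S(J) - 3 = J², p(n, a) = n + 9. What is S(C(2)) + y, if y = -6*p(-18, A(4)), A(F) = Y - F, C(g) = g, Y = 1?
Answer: 61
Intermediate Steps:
A(F) = 1 - F
p(n, a) = 9 + n
S(J) = 3 + J²
y = 54 (y = -6*(9 - 18) = -6*(-9) = 54)
S(C(2)) + y = (3 + 2²) + 54 = (3 + 4) + 54 = 7 + 54 = 61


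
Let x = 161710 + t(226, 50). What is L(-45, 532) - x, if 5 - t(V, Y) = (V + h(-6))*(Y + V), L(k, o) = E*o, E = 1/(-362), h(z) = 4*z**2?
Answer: -10786961/181 ≈ -59597.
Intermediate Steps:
E = -1/362 ≈ -0.0027624
L(k, o) = -o/362
t(V, Y) = 5 - (144 + V)*(V + Y) (t(V, Y) = 5 - (V + 4*(-6)**2)*(Y + V) = 5 - (V + 4*36)*(V + Y) = 5 - (V + 144)*(V + Y) = 5 - (144 + V)*(V + Y))
x = 59595 (x = 161710 + (5 - 1*226**2 - 144*226 - 144*50 - 1*226*50) = 161710 + (5 - 1*51076 - 32544 - 7200 - 11300) = 161710 + (5 - 51076 - 32544 - 7200 - 11300) = 161710 - 102115 = 59595)
L(-45, 532) - x = -1/362*532 - 1*59595 = -266/181 - 59595 = -10786961/181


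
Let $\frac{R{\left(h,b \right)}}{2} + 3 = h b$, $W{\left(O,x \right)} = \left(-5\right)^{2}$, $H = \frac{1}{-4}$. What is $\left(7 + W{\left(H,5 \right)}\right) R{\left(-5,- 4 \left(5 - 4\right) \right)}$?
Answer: $1088$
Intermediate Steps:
$H = - \frac{1}{4} \approx -0.25$
$W{\left(O,x \right)} = 25$
$R{\left(h,b \right)} = -6 + 2 b h$ ($R{\left(h,b \right)} = -6 + 2 h b = -6 + 2 b h$)
$\left(7 + W{\left(H,5 \right)}\right) R{\left(-5,- 4 \left(5 - 4\right) \right)} = \left(7 + 25\right) \left(-6 + 2 \left(- 4 \left(5 - 4\right)\right) \left(-5\right)\right) = 32 \left(-6 + 2 \left(\left(-4\right) 1\right) \left(-5\right)\right) = 32 \left(-6 + 2 \left(-4\right) \left(-5\right)\right) = 32 \left(-6 + 40\right) = 32 \cdot 34 = 1088$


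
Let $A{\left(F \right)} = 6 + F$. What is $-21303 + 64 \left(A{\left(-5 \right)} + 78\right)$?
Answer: $-16247$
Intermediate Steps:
$-21303 + 64 \left(A{\left(-5 \right)} + 78\right) = -21303 + 64 \left(\left(6 - 5\right) + 78\right) = -21303 + 64 \left(1 + 78\right) = -21303 + 64 \cdot 79 = -21303 + 5056 = -16247$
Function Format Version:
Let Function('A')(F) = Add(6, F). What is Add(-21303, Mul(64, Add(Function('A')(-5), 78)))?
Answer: -16247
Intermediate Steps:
Add(-21303, Mul(64, Add(Function('A')(-5), 78))) = Add(-21303, Mul(64, Add(Add(6, -5), 78))) = Add(-21303, Mul(64, Add(1, 78))) = Add(-21303, Mul(64, 79)) = Add(-21303, 5056) = -16247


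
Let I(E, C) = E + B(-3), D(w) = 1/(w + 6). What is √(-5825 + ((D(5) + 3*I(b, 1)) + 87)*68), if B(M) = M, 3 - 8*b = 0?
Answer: I*√212146/22 ≈ 20.936*I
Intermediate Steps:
b = 3/8 (b = 3/8 - ⅛*0 = 3/8 + 0 = 3/8 ≈ 0.37500)
D(w) = 1/(6 + w)
I(E, C) = -3 + E (I(E, C) = E - 3 = -3 + E)
√(-5825 + ((D(5) + 3*I(b, 1)) + 87)*68) = √(-5825 + ((1/(6 + 5) + 3*(-3 + 3/8)) + 87)*68) = √(-5825 + ((1/11 + 3*(-21/8)) + 87)*68) = √(-5825 + ((1/11 - 63/8) + 87)*68) = √(-5825 + (-685/88 + 87)*68) = √(-5825 + (6971/88)*68) = √(-5825 + 118507/22) = √(-9643/22) = I*√212146/22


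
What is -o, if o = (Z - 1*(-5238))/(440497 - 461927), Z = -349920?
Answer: -172341/10715 ≈ -16.084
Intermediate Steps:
o = 172341/10715 (o = (-349920 - 1*(-5238))/(440497 - 461927) = (-349920 + 5238)/(-21430) = -344682*(-1/21430) = 172341/10715 ≈ 16.084)
-o = -1*172341/10715 = -172341/10715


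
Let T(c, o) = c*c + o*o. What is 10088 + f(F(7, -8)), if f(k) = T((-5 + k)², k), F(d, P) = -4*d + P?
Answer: 2837145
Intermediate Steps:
F(d, P) = P - 4*d
T(c, o) = c² + o²
f(k) = k² + (-5 + k)⁴ (f(k) = ((-5 + k)²)² + k² = (-5 + k)⁴ + k² = k² + (-5 + k)⁴)
10088 + f(F(7, -8)) = 10088 + ((-8 - 4*7)² + (-5 + (-8 - 4*7))⁴) = 10088 + ((-8 - 28)² + (-5 + (-8 - 28))⁴) = 10088 + ((-36)² + (-5 - 36)⁴) = 10088 + (1296 + (-41)⁴) = 10088 + (1296 + 2825761) = 10088 + 2827057 = 2837145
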